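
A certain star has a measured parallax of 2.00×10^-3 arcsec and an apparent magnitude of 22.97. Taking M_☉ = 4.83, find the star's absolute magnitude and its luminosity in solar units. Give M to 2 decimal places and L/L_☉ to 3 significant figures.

d = 1/p = 1/2.00×10^-3″ = 500.0 pc
M = m − 5 log₁₀ d + 5 = 22.97 − 5·2.6990 + 5 = 14.475
M − M_☉ = 14.475 − 4.83 = 9.645
L/L_☉ = 10^(−0.4 × 9.645) = 1.387×10^-4

M ≈ 14.48; L/L_☉ ≈ 1.39×10^-4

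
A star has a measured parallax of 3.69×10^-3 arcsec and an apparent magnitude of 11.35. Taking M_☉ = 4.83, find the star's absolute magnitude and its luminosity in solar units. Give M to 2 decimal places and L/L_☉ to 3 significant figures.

M ≈ 4.19; L/L_☉ ≈ 1.81

d = 1/p = 1/3.69×10^-3″ = 271.0 pc
M = m − 5 log₁₀ d + 5 = 11.35 − 5·2.4330 + 5 = 4.185
M − M_☉ = 4.185 − 4.83 = -0.645
L/L_☉ = 10^(−0.4 × -0.645) = 1.811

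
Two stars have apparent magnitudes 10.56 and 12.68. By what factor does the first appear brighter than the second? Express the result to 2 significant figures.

Magnitude difference = -2.12
Flux ratio = 10^(−0.4 Δm) = 10^(−0.4 × -2.12) = 10^0.848 = 7.047

7.0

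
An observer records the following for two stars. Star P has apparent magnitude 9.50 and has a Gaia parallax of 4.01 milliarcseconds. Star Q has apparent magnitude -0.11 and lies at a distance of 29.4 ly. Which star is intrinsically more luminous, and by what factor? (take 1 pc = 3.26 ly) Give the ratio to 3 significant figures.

Star P: p = 4.01 mas = 4.01×10^-3″ → d = 1/p = 249.4 pc
Star P: M = m − 5 log₁₀ d + 5 = 9.50 − 5·2.3969 + 5 = 2.516
Star Q: d = 29.4 ly / 3.26 = 9.018 pc
Star Q: M = m − 5 log₁₀ d + 5 = -0.11 − 5·0.9551 + 5 = 0.114
ΔM = M_P − M_Q = 2.516 − (0.114) = 2.401; smaller M is more luminous → Star Q.
L ratio = 10^(0.4 |ΔM|) = 10^0.961 = 9.132

Star Q is more luminous, by a factor of 9.13.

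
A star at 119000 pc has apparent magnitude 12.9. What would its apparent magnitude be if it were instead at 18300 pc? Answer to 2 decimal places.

m ≈ 8.83

Flux ∝ 1/d², so Δm = 5 log₁₀(d₂/d₁) = 5 log₁₀(18300/119000) = -4.065
m₂ = m₁ + Δm = 12.9 + (-4.065) = 8.835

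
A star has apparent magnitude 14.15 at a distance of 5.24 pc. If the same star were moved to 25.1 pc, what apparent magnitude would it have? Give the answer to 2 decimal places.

m ≈ 17.55

Flux ∝ 1/d², so Δm = 5 log₁₀(d₂/d₁) = 5 log₁₀(25.1/5.24) = 3.402
m₂ = m₁ + Δm = 14.15 + (3.402) = 17.552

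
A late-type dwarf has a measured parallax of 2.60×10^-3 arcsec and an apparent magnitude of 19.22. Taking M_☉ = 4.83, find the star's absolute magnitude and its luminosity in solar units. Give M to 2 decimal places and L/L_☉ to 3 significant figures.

M ≈ 11.29; L/L_☉ ≈ 2.59×10^-3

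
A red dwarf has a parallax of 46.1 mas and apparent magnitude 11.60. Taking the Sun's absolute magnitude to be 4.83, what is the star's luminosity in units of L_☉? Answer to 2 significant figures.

d = 1/p = 1000/46.1 mas = 21.69 pc
M = m − 5 log₁₀ d + 5 = 11.60 − 5·1.3363 + 5 = 9.919
M − M_☉ = 9.919 − 4.83 = 5.089
L/L_☉ = 10^(−0.4 × 5.089) = 9.217×10^-3

L/L_☉ ≈ 9.2×10^-3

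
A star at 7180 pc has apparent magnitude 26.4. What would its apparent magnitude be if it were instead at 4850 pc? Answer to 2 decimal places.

Flux ∝ 1/d², so Δm = 5 log₁₀(d₂/d₁) = 5 log₁₀(4850/7180) = -0.852
m₂ = m₁ + Δm = 26.4 + (-0.852) = 25.548

m ≈ 25.55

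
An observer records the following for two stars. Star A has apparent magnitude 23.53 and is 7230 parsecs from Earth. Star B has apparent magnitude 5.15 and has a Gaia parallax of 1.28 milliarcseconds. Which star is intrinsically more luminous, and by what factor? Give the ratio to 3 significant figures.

Star A: M = m − 5 log₁₀ d + 5 = 23.53 − 5·3.8591 + 5 = 9.234
Star B: p = 1.28 mas = 1.28×10^-3″ → d = 1/p = 781.2 pc
Star B: M = m − 5 log₁₀ d + 5 = 5.15 − 5·2.8928 + 5 = -4.314
ΔM = M_A − M_B = 9.234 − (-4.314) = 13.548; smaller M is more luminous → Star B.
L ratio = 10^(0.4 |ΔM|) = 10^5.419 = 262600

Star B is more luminous, by a factor of 263000.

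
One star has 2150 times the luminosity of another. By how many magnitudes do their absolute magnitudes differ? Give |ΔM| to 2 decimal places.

|ΔM| ≈ 8.33

Pogson: ΔM = −2.5 log₁₀(ratio) = −2.5 log₁₀(2150) = −2.5 × 3.3324 = -8.331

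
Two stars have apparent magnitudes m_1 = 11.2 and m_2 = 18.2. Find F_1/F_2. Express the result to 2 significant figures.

F_1/F_2 ≈ 630

Δm = 11.2 − (18.2) = -7.0
Flux ratio = 10^(−0.4 Δm) = 10^(−0.4 × -7.0) = 10^2.800 = 631.0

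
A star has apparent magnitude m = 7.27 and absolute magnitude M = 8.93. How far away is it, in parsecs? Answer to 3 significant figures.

Distance modulus: m − M = 7.27 − (8.93) = -1.660
m − M = 5 log₁₀ d − 5
log₁₀ d = (m − M)/5 + 1 = 0.6680
d = 10^0.6680 = 4.656 pc

d ≈ 4.66 pc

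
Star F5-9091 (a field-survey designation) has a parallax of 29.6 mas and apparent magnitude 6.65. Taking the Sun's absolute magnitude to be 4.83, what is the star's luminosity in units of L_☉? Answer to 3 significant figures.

L/L_☉ ≈ 2.14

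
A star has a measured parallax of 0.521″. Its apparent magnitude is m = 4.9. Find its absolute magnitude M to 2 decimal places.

M ≈ 8.48

d = 1/p = 1/0.521″ = 1.919 pc
5 log₁₀(d/10 pc) = 5 log₁₀(1.919) − 5 = -3.584
M = m − 5 log₁₀(d/10) = 4.9 + 3.584 = 8.484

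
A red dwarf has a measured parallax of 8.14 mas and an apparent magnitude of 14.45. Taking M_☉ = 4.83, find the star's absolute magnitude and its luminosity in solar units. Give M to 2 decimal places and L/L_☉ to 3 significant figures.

d = 1/p = 1000/8.14 mas = 122.9 pc
M = m − 5 log₁₀ d + 5 = 14.45 − 5·2.0894 + 5 = 9.003
M − M_☉ = 9.003 − 4.83 = 4.173
L/L_☉ = 10^(−0.4 × 4.173) = 0.02142

M ≈ 9.00; L/L_☉ ≈ 0.0214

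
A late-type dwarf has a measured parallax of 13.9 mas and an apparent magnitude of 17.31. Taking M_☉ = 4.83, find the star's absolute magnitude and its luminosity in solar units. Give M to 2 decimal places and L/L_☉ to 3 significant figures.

M ≈ 13.03; L/L_☉ ≈ 5.27×10^-4

d = 1/p = 1000/13.9 mas = 71.94 pc
M = m − 5 log₁₀ d + 5 = 17.31 − 5·1.8570 + 5 = 13.025
M − M_☉ = 13.025 − 4.83 = 8.195
L/L_☉ = 10^(−0.4 × 8.195) = 5.272×10^-4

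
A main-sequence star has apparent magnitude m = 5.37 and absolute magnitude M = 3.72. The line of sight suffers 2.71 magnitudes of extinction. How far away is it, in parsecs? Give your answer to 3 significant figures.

d ≈ 6.14 pc

m − M = 5 log₁₀(d/10 pc) + A  ⇒  5.37 − (3.72) − 2.71 = 5 log₁₀(d/10)
-1.060 = 5 log₁₀(d/10)
log₁₀ d = (m − M − A)/5 + 1 = 0.7880
d = 10^0.7880 = 6.138 pc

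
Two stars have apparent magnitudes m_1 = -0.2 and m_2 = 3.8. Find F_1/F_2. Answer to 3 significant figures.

F_1/F_2 ≈ 39.8

Magnitude difference = -4.0
Flux ratio = 10^(−0.4 Δm) = 10^(−0.4 × -4.0) = 10^1.600 = 39.81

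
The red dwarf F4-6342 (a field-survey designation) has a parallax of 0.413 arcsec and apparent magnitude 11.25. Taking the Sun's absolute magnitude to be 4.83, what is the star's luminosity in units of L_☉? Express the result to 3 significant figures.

L/L_☉ ≈ 1.59×10^-4

d = 1/p = 1/0.413″ = 2.421 pc
M = m − 5 log₁₀ d + 5 = 11.25 − 5·0.3840 + 5 = 14.330
M − M_☉ = 14.330 − 4.83 = 9.500
L/L_☉ = 10^(−0.4 × 9.500) = 1.585×10^-4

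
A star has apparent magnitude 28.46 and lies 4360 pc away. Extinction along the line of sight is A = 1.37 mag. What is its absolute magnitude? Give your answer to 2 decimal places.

5 log₁₀(d/10 pc) = 5 log₁₀(4360) − 5 = 13.197
M = m − 5 log₁₀(d/10) − A = 28.46 − 13.197 − 1.37 = 13.893

M ≈ 13.89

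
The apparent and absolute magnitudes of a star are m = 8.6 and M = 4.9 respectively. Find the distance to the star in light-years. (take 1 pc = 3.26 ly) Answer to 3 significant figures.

d ≈ 179 ly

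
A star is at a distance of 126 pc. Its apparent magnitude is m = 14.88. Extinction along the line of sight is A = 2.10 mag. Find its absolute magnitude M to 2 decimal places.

5 log₁₀(d/10 pc) = 5 log₁₀(126.0) − 5 = 5.502
M = m − 5 log₁₀(d/10) − A = 14.88 − 5.502 − 2.10 = 7.278

M ≈ 7.28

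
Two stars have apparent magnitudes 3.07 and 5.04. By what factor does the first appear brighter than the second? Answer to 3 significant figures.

6.14

Δm = 3.07 − (5.04) = -1.97
Flux ratio = 10^(−0.4 Δm) = 10^(−0.4 × -1.97) = 10^0.788 = 6.138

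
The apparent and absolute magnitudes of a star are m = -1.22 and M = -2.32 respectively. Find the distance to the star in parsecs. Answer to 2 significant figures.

μ = m − M = 1.100
m − M = 5 log₁₀ d − 5
log₁₀ d = (m − M)/5 + 1 = 1.2200
d = 10^1.2200 = 16.60 pc

d ≈ 17 pc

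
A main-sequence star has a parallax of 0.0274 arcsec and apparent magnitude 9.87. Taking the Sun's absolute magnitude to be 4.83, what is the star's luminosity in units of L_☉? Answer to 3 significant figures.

L/L_☉ ≈ 0.128

d = 1/p = 1/0.0274″ = 36.50 pc
M = m − 5 log₁₀ d + 5 = 9.87 − 5·1.5622 + 5 = 7.059
M − M_☉ = 7.059 − 4.83 = 2.229
L/L_☉ = 10^(−0.4 × 2.229) = 0.1284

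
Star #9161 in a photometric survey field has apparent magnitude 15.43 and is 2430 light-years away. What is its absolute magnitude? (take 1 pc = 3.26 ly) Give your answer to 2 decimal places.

M ≈ 6.07

d = 2430 ly / 3.26 = 745.4 pc
5 log₁₀(d/10 pc) = 5 log₁₀(745.4) − 5 = 9.362
M = m − 5 log₁₀(d/10) = 15.43 − 9.362 = 6.068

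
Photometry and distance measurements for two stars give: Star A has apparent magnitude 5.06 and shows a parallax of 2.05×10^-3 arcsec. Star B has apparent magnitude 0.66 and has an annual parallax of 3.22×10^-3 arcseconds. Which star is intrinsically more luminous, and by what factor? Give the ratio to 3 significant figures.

Star B is more luminous, by a factor of 23.3.

Star A: d = 1/p = 1/2.05×10^-3″ = 487.8 pc
Star A: M = m − 5 log₁₀ d + 5 = 5.06 − 5·2.6882 + 5 = -3.381
Star B: d = 1/p = 1/3.22×10^-3″ = 310.6 pc
Star B: M = m − 5 log₁₀ d + 5 = 0.66 − 5·2.4921 + 5 = -6.801
ΔM = M_A − M_B = -3.381 − (-6.801) = 3.419; smaller M is more luminous → Star B.
L ratio = 10^(0.4 |ΔM|) = 10^1.368 = 23.32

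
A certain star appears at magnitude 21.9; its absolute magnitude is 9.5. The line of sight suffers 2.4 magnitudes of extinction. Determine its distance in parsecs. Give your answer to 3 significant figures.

m − M = 5 log₁₀(d/10 pc) + A  ⇒  21.9 − (9.5) − 2.4 = 5 log₁₀(d/10)
10.000 = 5 log₁₀(d/10)
log₁₀ d = (m − M − A)/5 + 1 = 3.0000
d = 10^3.0000 = 1000 pc

d ≈ 1000 pc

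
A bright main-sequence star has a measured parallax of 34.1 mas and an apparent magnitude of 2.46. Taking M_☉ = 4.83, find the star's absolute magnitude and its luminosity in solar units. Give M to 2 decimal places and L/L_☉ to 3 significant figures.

M ≈ 0.12; L/L_☉ ≈ 76.3

d = 1/p = 1000/34.1 mas = 29.33 pc
M = m − 5 log₁₀ d + 5 = 2.46 − 5·1.4672 + 5 = 0.124
M − M_☉ = 0.124 − 4.83 = -4.706
L/L_☉ = 10^(−0.4 × -4.706) = 76.29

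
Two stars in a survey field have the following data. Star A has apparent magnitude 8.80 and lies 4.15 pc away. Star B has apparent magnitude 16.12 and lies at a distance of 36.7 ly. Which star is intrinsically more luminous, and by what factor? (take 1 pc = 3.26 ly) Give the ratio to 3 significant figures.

Star A: M = m − 5 log₁₀ d + 5 = 8.80 − 5·0.6180 + 5 = 10.710
Star B: d = 36.7 ly / 3.26 = 11.26 pc
Star B: M = m − 5 log₁₀ d + 5 = 16.12 − 5·1.0514 + 5 = 15.863
ΔM = M_A − M_B = 10.710 − (15.863) = -5.153; smaller M is more luminous → Star A.
L ratio = 10^(0.4 |ΔM|) = 10^2.061 = 115.1

Star A is more luminous, by a factor of 115.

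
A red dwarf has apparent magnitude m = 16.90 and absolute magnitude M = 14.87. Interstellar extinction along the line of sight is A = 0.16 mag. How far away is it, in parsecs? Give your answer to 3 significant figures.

m − M = 5 log₁₀(d/10 pc) + A  ⇒  16.90 − (14.87) − 0.16 = 5 log₁₀(d/10)
1.870 = 5 log₁₀(d/10)
log₁₀ d = (m − M − A)/5 + 1 = 1.3740
d = 10^1.3740 = 23.66 pc

d ≈ 23.7 pc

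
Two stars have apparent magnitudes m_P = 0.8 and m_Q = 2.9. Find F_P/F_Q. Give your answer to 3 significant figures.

F_P/F_Q ≈ 6.92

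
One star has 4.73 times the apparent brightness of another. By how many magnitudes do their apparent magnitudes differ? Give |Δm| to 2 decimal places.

|Δm| ≈ 1.69

Pogson: Δm = −2.5 log₁₀(ratio) = −2.5 log₁₀(4.73) = −2.5 × 0.6749 = -1.687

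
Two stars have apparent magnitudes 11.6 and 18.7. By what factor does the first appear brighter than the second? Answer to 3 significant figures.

692

Magnitude difference = -7.1
Flux ratio = 10^(−0.4 Δm) = 10^(−0.4 × -7.1) = 10^2.840 = 691.8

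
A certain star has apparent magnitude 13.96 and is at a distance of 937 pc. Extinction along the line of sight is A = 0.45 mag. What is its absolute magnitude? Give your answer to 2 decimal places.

M ≈ 3.65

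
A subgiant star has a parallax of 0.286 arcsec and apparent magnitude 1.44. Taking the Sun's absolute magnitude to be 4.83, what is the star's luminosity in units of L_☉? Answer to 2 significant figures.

L/L_☉ ≈ 2.8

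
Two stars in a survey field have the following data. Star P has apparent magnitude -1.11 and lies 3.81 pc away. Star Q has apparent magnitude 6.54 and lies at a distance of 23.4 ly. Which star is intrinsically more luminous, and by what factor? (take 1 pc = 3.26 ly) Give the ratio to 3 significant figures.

Star P: M = m − 5 log₁₀ d + 5 = -1.11 − 5·0.5809 + 5 = 0.985
Star Q: d = 23.4 ly / 3.26 = 7.178 pc
Star Q: M = m − 5 log₁₀ d + 5 = 6.54 − 5·0.8560 + 5 = 7.260
ΔM = M_P − M_Q = 0.985 − (7.260) = -6.275; smaller M is more luminous → Star P.
L ratio = 10^(0.4 |ΔM|) = 10^2.510 = 323.5

Star P is more luminous, by a factor of 323.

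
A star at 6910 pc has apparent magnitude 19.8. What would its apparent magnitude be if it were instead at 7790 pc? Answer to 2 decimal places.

Flux ∝ 1/d², so Δm = 5 log₁₀(d₂/d₁) = 5 log₁₀(7790/6910) = 0.260
m₂ = m₁ + Δm = 19.8 + (0.260) = 20.060

m ≈ 20.06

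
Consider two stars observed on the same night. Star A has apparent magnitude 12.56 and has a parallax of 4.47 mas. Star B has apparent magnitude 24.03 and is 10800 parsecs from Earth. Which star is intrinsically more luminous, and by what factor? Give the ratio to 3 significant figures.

Star A is more luminous, by a factor of 16.6.

Star A: p = 4.47 mas = 4.47×10^-3″ → d = 1/p = 223.7 pc
Star A: M = m − 5 log₁₀ d + 5 = 12.56 − 5·2.3497 + 5 = 5.812
Star B: M = m − 5 log₁₀ d + 5 = 24.03 − 5·4.0334 + 5 = 8.863
ΔM = M_A − M_B = 5.812 − (8.863) = -3.051; smaller M is more luminous → Star A.
L ratio = 10^(0.4 |ΔM|) = 10^1.221 = 16.62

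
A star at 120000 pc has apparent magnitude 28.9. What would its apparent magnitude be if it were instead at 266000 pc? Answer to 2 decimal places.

Flux ∝ 1/d², so Δm = 5 log₁₀(d₂/d₁) = 5 log₁₀(266000/120000) = 1.729
m₂ = m₁ + Δm = 28.9 + (1.729) = 30.629

m ≈ 30.63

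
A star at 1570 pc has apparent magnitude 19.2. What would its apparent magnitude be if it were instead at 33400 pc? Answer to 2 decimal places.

m ≈ 25.84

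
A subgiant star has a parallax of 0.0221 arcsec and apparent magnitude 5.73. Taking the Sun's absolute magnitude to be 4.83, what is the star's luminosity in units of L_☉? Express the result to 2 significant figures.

L/L_☉ ≈ 8.9

d = 1/p = 1/0.0221″ = 45.25 pc
M = m − 5 log₁₀ d + 5 = 5.73 − 5·1.6556 + 5 = 2.452
M − M_☉ = 2.452 − 4.83 = -2.378
L/L_☉ = 10^(−0.4 × -2.378) = 8.937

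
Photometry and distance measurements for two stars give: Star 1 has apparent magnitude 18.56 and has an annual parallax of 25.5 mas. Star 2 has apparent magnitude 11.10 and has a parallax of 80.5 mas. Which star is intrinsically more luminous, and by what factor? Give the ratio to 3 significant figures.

Star 1: p = 25.5 mas = 0.0255″ → d = 1/p = 39.22 pc
Star 1: M = m − 5 log₁₀ d + 5 = 18.56 − 5·1.5935 + 5 = 15.593
Star 2: p = 80.5 mas = 0.0805″ → d = 1/p = 12.42 pc
Star 2: M = m − 5 log₁₀ d + 5 = 11.10 − 5·1.0942 + 5 = 10.629
ΔM = M_1 − M_2 = 15.593 − (10.629) = 4.964; smaller M is more luminous → Star 2.
L ratio = 10^(0.4 |ΔM|) = 10^1.985 = 96.71

Star 2 is more luminous, by a factor of 96.7.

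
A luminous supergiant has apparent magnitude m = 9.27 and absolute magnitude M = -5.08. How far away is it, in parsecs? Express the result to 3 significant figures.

d ≈ 7410 pc

μ = m − M = 14.350
m − M = 5 log₁₀ d − 5
log₁₀ d = (m − M)/5 + 1 = 3.8700
d = 10^3.8700 = 7413 pc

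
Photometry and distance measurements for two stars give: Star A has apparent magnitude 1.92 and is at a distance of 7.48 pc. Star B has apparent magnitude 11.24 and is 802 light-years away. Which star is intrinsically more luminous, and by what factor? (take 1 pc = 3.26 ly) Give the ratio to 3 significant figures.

Star A is more luminous, by a factor of 4.94.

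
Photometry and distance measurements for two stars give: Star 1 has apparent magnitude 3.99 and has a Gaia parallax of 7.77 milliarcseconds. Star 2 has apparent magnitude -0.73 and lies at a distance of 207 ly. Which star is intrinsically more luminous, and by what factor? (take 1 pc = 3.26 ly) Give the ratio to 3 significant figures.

Star 2 is more luminous, by a factor of 18.8.

Star 1: p = 7.77 mas = 7.77×10^-3″ → d = 1/p = 128.7 pc
Star 1: M = m − 5 log₁₀ d + 5 = 3.99 − 5·2.1096 + 5 = -1.558
Star 2: d = 207 ly / 3.26 = 63.50 pc
Star 2: M = m − 5 log₁₀ d + 5 = -0.73 − 5·1.8028 + 5 = -4.744
ΔM = M_1 − M_2 = -1.558 − (-4.744) = 3.186; smaller M is more luminous → Star 2.
L ratio = 10^(0.4 |ΔM|) = 10^1.274 = 18.81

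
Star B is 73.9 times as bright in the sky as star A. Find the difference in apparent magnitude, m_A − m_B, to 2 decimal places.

m_A − m_B ≈ 4.67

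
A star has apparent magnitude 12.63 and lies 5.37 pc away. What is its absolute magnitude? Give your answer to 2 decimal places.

5 log₁₀(d/10 pc) = 5 log₁₀(5.370) − 5 = -1.350
M = m − 5 log₁₀(d/10) = 12.63 + 1.350 = 13.980

M ≈ 13.98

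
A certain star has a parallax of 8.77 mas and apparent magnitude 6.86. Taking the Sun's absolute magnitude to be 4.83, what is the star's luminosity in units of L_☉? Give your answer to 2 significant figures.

d = 1/p = 1000/8.77 mas = 114.0 pc
M = m − 5 log₁₀ d + 5 = 6.86 − 5·2.0570 + 5 = 1.575
M − M_☉ = 1.575 − 4.83 = -3.255
L/L_☉ = 10^(−0.4 × -3.255) = 20.04

L/L_☉ ≈ 20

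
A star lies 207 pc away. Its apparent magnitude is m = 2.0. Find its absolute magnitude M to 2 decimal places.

5 log₁₀(d/10 pc) = 5 log₁₀(207.0) − 5 = 6.580
M = m − 5 log₁₀(d/10) = 2.0 − 6.580 = -4.580

M ≈ -4.58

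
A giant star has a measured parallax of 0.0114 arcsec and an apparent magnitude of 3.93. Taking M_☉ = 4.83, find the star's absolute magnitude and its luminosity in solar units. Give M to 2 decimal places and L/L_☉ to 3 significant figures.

M ≈ -0.79; L/L_☉ ≈ 176

d = 1/p = 1/0.0114″ = 87.72 pc
M = m − 5 log₁₀ d + 5 = 3.93 − 5·1.9431 + 5 = -0.785
M − M_☉ = -0.785 − 4.83 = -5.615
L/L_☉ = 10^(−0.4 × -5.615) = 176.3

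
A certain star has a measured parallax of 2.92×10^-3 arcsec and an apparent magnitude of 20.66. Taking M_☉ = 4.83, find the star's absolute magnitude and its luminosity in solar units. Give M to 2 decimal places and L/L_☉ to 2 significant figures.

M ≈ 12.99; L/L_☉ ≈ 5.5×10^-4

d = 1/p = 1/2.92×10^-3″ = 342.5 pc
M = m − 5 log₁₀ d + 5 = 20.66 − 5·2.5346 + 5 = 12.987
M − M_☉ = 12.987 − 4.83 = 8.157
L/L_☉ = 10^(−0.4 × 8.157) = 5.461×10^-4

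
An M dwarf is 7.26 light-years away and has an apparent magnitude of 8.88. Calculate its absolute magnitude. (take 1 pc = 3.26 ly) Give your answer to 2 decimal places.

M ≈ 12.14

d = 7.26 ly / 3.26 = 2.227 pc
5 log₁₀(d/10 pc) = 5 log₁₀(2.227) − 5 = -3.261
M = m − 5 log₁₀(d/10) = 8.88 + 3.261 = 12.141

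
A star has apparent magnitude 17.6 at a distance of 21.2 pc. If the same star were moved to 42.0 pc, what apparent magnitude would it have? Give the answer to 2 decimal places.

Flux ∝ 1/d², so Δm = 5 log₁₀(d₂/d₁) = 5 log₁₀(42.0/21.2) = 1.485
m₂ = m₁ + Δm = 17.6 + (1.485) = 19.085

m ≈ 19.08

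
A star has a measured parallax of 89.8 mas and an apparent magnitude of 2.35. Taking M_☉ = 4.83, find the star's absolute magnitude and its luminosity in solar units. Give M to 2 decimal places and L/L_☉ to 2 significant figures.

d = 1/p = 1000/89.8 mas = 11.14 pc
M = m − 5 log₁₀ d + 5 = 2.35 − 5·1.0467 + 5 = 2.116
M − M_☉ = 2.116 − 4.83 = -2.714
L/L_☉ = 10^(−0.4 × -2.714) = 12.17

M ≈ 2.12; L/L_☉ ≈ 12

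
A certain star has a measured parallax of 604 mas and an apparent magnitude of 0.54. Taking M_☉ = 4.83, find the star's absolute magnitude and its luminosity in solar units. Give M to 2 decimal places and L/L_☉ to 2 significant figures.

M ≈ 4.45; L/L_☉ ≈ 1.4

d = 1/p = 1000/604 mas = 1.656 pc
M = m − 5 log₁₀ d + 5 = 0.54 − 5·0.2190 + 5 = 4.445
M − M_☉ = 4.445 − 4.83 = -0.385
L/L_☉ = 10^(−0.4 × -0.385) = 1.425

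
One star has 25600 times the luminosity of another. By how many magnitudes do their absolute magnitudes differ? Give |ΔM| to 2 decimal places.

|ΔM| ≈ 11.02

Pogson: ΔM = −2.5 log₁₀(ratio) = −2.5 log₁₀(25600) = −2.5 × 4.4082 = -11.021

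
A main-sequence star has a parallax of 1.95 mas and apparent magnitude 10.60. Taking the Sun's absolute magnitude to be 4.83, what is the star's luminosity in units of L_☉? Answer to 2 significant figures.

L/L_☉ ≈ 13

d = 1/p = 1000/1.95 mas = 512.8 pc
M = m − 5 log₁₀ d + 5 = 10.60 − 5·2.7100 + 5 = 2.050
M − M_☉ = 2.050 − 4.83 = -2.780
L/L_☉ = 10^(−0.4 × -2.780) = 12.94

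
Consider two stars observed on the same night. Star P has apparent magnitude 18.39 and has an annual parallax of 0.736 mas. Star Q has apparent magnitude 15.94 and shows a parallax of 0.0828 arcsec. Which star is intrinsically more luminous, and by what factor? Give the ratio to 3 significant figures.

Star P is more luminous, by a factor of 1330.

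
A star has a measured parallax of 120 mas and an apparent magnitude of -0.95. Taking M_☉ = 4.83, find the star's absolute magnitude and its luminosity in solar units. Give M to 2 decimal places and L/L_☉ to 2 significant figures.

d = 1/p = 1000/120 mas = 8.333 pc
M = m − 5 log₁₀ d + 5 = -0.95 − 5·0.9208 + 5 = -0.554
M − M_☉ = -0.554 − 4.83 = -5.384
L/L_☉ = 10^(−0.4 × -5.384) = 142.4

M ≈ -0.55; L/L_☉ ≈ 140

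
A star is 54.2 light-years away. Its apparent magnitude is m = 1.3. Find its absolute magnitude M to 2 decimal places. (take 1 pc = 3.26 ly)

M ≈ 0.20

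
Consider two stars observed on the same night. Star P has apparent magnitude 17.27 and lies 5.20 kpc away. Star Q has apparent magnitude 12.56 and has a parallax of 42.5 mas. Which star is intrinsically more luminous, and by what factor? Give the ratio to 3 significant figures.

Star P is more luminous, by a factor of 638.

Star P: d = 5.20 kpc = 5200 pc
Star P: M = m − 5 log₁₀ d + 5 = 17.27 − 5·3.7160 + 5 = 3.690
Star Q: p = 42.5 mas = 0.0425″ → d = 1/p = 23.53 pc
Star Q: M = m − 5 log₁₀ d + 5 = 12.56 − 5·1.3716 + 5 = 10.702
ΔM = M_P − M_Q = 3.690 − (10.702) = -7.012; smaller M is more luminous → Star P.
L ratio = 10^(0.4 |ΔM|) = 10^2.805 = 637.9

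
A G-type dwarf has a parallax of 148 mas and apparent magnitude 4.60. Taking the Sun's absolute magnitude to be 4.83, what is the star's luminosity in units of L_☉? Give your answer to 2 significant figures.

L/L_☉ ≈ 0.56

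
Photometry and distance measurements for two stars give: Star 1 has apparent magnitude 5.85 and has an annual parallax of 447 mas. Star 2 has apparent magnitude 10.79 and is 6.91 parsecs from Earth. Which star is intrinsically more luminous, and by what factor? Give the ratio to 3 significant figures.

Star 1 is more luminous, by a factor of 9.92.

Star 1: p = 447 mas = 0.447″ → d = 1/p = 2.237 pc
Star 1: M = m − 5 log₁₀ d + 5 = 5.85 − 5·0.3497 + 5 = 9.102
Star 2: M = m − 5 log₁₀ d + 5 = 10.79 − 5·0.8395 + 5 = 11.593
ΔM = M_1 − M_2 = 9.102 − (11.593) = -2.491; smaller M is more luminous → Star 1.
L ratio = 10^(0.4 |ΔM|) = 10^0.996 = 9.918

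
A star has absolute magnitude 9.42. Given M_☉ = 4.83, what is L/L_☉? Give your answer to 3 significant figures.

L/L_☉ ≈ 0.0146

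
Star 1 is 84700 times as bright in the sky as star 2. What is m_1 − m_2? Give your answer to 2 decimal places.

m_1 − m_2 ≈ -12.32

Pogson: Δm = −2.5 log₁₀(ratio) = −2.5 log₁₀(84700) = −2.5 × 4.9279 = -12.320
Star 1 is brighter, so it has the smaller magnitude: the difference is negative.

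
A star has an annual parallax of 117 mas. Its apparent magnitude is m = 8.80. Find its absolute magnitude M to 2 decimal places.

M ≈ 9.14

p = 117 mas = 0.117″ → d = 1/p = 8.547 pc
5 log₁₀(d/10 pc) = 5 log₁₀(8.547) − 5 = -0.341
M = m − 5 log₁₀(d/10) = 8.80 + 0.341 = 9.141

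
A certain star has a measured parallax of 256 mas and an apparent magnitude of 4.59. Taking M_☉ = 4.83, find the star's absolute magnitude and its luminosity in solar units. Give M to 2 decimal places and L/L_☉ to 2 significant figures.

d = 1/p = 1000/256 mas = 3.906 pc
M = m − 5 log₁₀ d + 5 = 4.59 − 5·0.5918 + 5 = 6.631
M − M_☉ = 6.631 − 4.83 = 1.801
L/L_☉ = 10^(−0.4 × 1.801) = 0.1903

M ≈ 6.63; L/L_☉ ≈ 0.19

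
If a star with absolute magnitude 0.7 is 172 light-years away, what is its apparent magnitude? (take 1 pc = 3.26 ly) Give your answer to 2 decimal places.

m ≈ 4.31

d = 172 ly / 3.26 = 52.76 pc
m = M + 5 log₁₀ d − 5 = 0.7 + 5·1.7223 − 5 = 4.312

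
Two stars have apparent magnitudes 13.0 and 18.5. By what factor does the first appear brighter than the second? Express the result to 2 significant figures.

160

Magnitude difference = -5.5
Flux ratio = 10^(−0.4 Δm) = 10^(−0.4 × -5.5) = 10^2.200 = 158.5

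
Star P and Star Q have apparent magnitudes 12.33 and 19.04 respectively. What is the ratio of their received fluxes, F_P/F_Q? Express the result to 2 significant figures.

F_P/F_Q ≈ 480

Δm = 12.33 − (19.04) = -6.71
Flux ratio = 10^(−0.4 Δm) = 10^(−0.4 × -6.71) = 10^2.684 = 483.1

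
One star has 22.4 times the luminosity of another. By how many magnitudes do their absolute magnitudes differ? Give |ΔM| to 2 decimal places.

Pogson: ΔM = −2.5 log₁₀(ratio) = −2.5 log₁₀(22.4) = −2.5 × 1.3502 = -3.376

|ΔM| ≈ 3.38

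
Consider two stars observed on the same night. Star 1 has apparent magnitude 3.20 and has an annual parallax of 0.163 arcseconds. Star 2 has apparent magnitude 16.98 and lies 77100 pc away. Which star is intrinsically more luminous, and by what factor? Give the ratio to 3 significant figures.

Star 2 is more luminous, by a factor of 486.

Star 1: d = 1/p = 1/0.163″ = 6.135 pc
Star 1: M = m − 5 log₁₀ d + 5 = 3.20 − 5·0.7878 + 5 = 4.261
Star 2: M = m − 5 log₁₀ d + 5 = 16.98 − 5·4.8871 + 5 = -2.455
ΔM = M_1 − M_2 = 4.261 − (-2.455) = 6.716; smaller M is more luminous → Star 2.
L ratio = 10^(0.4 |ΔM|) = 10^2.686 = 485.8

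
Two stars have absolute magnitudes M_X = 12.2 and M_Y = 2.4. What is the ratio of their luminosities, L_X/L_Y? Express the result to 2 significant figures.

ΔM = M_X − M_Y = 9.8
L_X/L_Y = 10^(−0.4 ΔM) = 10^-3.920 = 1.202×10^-4

L_X/L_Y ≈ 1.2×10^-4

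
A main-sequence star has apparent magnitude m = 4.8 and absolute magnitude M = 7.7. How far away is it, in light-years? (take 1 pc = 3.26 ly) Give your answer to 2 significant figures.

Distance modulus: m − M = 4.8 − (7.7) = -2.900
m − M = 5 log₁₀ d − 5
log₁₀ d = (m − M)/5 + 1 = 0.4200
d = 10^0.4200 = 2.630 pc
= 8.575 ly

d ≈ 8.6 ly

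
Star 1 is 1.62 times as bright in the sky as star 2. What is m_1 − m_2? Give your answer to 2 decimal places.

m_1 − m_2 ≈ -0.52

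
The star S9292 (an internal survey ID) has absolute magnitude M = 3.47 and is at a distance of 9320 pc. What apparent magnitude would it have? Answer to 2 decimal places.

m ≈ 18.32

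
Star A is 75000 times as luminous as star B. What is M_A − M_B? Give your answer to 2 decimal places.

M_A − M_B ≈ -12.19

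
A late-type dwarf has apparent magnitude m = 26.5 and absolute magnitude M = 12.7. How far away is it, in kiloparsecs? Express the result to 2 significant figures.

Distance modulus: m − M = 26.5 − (12.7) = 13.800
m − M = 5 log₁₀ d − 5
log₁₀ d = (m − M)/5 + 1 = 3.7600
d = 10^3.7600 = 5754 pc
= 5.754 kpc

d ≈ 5.8 kpc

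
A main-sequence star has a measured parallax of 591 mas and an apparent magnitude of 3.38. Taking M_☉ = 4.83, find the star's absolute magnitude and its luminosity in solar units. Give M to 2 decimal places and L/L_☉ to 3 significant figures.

d = 1/p = 1000/591 mas = 1.692 pc
M = m − 5 log₁₀ d + 5 = 3.38 − 5·0.2284 + 5 = 7.238
M − M_☉ = 7.238 − 4.83 = 2.408
L/L_☉ = 10^(−0.4 × 2.408) = 0.1088

M ≈ 7.24; L/L_☉ ≈ 0.109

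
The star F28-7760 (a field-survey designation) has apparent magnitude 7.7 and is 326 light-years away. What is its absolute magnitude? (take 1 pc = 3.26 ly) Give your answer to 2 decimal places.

M ≈ 2.70

d = 326 ly / 3.26 = 100.0 pc
5 log₁₀(d/10 pc) = 5 log₁₀(100.0) − 5 = 5.000
M = m − 5 log₁₀(d/10) = 7.7 − 5.000 = 2.700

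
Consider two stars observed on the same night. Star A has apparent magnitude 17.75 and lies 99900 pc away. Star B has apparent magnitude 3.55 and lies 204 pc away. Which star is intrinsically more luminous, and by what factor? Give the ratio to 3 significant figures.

Star A: M = m − 5 log₁₀ d + 5 = 17.75 − 5·4.9996 + 5 = -2.248
Star B: M = m − 5 log₁₀ d + 5 = 3.55 − 5·2.3096 + 5 = -2.998
ΔM = M_A − M_B = -2.248 − (-2.998) = 0.750; smaller M is more luminous → Star B.
L ratio = 10^(0.4 |ΔM|) = 10^0.300 = 1.996

Star B is more luminous, by a factor of 2.00.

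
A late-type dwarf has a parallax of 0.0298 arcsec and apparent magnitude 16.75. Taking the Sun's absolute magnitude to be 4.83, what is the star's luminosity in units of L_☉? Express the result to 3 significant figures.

d = 1/p = 1/0.0298″ = 33.56 pc
M = m − 5 log₁₀ d + 5 = 16.75 − 5·1.5258 + 5 = 14.121
M − M_☉ = 14.121 − 4.83 = 9.291
L/L_☉ = 10^(−0.4 × 9.291) = 1.921×10^-4

L/L_☉ ≈ 1.92×10^-4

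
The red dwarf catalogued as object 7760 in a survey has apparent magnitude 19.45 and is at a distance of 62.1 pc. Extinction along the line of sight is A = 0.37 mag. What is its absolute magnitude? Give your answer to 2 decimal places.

M ≈ 15.11

5 log₁₀(d/10 pc) = 5 log₁₀(62.10) − 5 = 3.965
M = m − 5 log₁₀(d/10) − A = 19.45 − 3.965 − 0.37 = 15.115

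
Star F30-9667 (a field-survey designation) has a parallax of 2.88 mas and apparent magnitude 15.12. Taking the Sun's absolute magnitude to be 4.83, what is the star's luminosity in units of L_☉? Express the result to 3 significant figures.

d = 1/p = 1000/2.88 mas = 347.2 pc
M = m − 5 log₁₀ d + 5 = 15.12 − 5·2.5406 + 5 = 7.417
M − M_☉ = 7.417 − 4.83 = 2.587
L/L_☉ = 10^(−0.4 × 2.587) = 0.09230

L/L_☉ ≈ 0.0923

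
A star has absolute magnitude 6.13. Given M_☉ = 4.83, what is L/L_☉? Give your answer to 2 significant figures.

M − M_☉ = 6.13 − 4.83 = 1.300
L/L_☉ = 10^(−0.4 (M − M_☉)) = 10^-0.520 = 0.3020

L/L_☉ ≈ 0.30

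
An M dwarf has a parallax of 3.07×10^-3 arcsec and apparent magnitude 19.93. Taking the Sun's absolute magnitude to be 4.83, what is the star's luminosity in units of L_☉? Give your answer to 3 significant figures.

L/L_☉ ≈ 9.68×10^-4

d = 1/p = 1/3.07×10^-3″ = 325.7 pc
M = m − 5 log₁₀ d + 5 = 19.93 − 5·2.5129 + 5 = 12.366
M − M_☉ = 12.366 − 4.83 = 7.536
L/L_☉ = 10^(−0.4 × 7.536) = 9.677×10^-4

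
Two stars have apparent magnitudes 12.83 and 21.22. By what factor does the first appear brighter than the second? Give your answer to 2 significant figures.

2300

Δm = 12.83 − (21.22) = -8.39
Flux ratio = 10^(−0.4 Δm) = 10^(−0.4 × -8.39) = 10^3.356 = 2270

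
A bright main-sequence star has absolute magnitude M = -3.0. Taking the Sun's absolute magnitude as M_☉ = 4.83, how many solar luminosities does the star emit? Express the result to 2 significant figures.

L/L_☉ ≈ 1400

M − M_☉ = -3.0 − 4.83 = -7.830
L/L_☉ = 10^(−0.4 (M − M_☉)) = 10^3.132 = 1355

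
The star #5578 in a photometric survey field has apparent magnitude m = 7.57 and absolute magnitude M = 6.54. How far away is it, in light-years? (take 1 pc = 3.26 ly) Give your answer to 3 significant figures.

Distance modulus: m − M = 7.57 − (6.54) = 1.030
m − M = 5 log₁₀ d − 5
log₁₀ d = (m − M)/5 + 1 = 1.2060
d = 10^1.2060 = 16.07 pc
= 52.39 ly

d ≈ 52.4 ly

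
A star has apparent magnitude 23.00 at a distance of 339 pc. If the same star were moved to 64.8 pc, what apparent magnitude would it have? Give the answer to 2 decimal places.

m ≈ 19.41

Flux ∝ 1/d², so Δm = 5 log₁₀(d₂/d₁) = 5 log₁₀(64.8/339) = -3.593
m₂ = m₁ + Δm = 23.00 + (-3.593) = 19.407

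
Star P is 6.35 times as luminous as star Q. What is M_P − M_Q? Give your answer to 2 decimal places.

Pogson: ΔM = −2.5 log₁₀(ratio) = −2.5 log₁₀(6.35) = −2.5 × 0.8028 = -2.007
Star P is brighter, so it has the smaller magnitude: the difference is negative.

M_P − M_Q ≈ -2.01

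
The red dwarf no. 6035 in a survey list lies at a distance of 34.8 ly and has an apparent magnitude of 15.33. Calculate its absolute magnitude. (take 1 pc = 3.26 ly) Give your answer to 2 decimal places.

M ≈ 15.19

d = 34.8 ly / 3.26 = 10.67 pc
5 log₁₀(d/10 pc) = 5 log₁₀(10.67) − 5 = 0.142
M = m − 5 log₁₀(d/10) = 15.33 − 0.142 = 15.188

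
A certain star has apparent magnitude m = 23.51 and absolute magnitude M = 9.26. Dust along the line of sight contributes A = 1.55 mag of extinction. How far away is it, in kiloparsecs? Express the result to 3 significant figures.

m − M = 5 log₁₀(d/10 pc) + A  ⇒  23.51 − (9.26) − 1.55 = 5 log₁₀(d/10)
12.700 = 5 log₁₀(d/10)
log₁₀ d = (m − M − A)/5 + 1 = 3.5400
d = 10^3.5400 = 3467 pc
= 3.467 kpc

d ≈ 3.47 kpc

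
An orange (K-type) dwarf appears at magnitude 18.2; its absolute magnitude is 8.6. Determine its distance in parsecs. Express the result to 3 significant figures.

d ≈ 832 pc

Distance modulus: m − M = 18.2 − (8.6) = 9.600
m − M = 5 log₁₀ d − 5
log₁₀ d = (m − M)/5 + 1 = 2.9200
d = 10^2.9200 = 831.8 pc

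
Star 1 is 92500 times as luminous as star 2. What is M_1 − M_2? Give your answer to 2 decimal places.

M_1 − M_2 ≈ -12.42

Pogson: ΔM = −2.5 log₁₀(ratio) = −2.5 log₁₀(92500) = −2.5 × 4.9661 = -12.415
Star 1 is brighter, so it has the smaller magnitude: the difference is negative.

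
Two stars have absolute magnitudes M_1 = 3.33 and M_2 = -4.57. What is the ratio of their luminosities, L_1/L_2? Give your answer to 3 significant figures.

L_1/L_2 ≈ 6.92×10^-4

ΔM = M_1 − M_2 = 7.90
L_1/L_2 = 10^(−0.4 ΔM) = 10^-3.160 = 6.918×10^-4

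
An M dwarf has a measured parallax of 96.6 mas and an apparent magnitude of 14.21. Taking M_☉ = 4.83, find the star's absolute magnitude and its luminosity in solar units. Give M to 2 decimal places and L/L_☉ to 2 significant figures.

d = 1/p = 1000/96.6 mas = 10.35 pc
M = m − 5 log₁₀ d + 5 = 14.21 − 5·1.0150 + 5 = 14.135
M − M_☉ = 14.135 − 4.83 = 9.305
L/L_☉ = 10^(−0.4 × 9.305) = 1.897×10^-4

M ≈ 14.13; L/L_☉ ≈ 1.9×10^-4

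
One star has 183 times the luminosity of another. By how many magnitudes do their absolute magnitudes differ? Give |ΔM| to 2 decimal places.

|ΔM| ≈ 5.66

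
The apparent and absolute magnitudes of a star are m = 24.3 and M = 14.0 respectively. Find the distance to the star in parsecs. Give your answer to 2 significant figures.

Distance modulus: m − M = 24.3 − (14.0) = 10.300
m − M = 5 log₁₀ d − 5
log₁₀ d = (m − M)/5 + 1 = 3.0600
d = 10^3.0600 = 1148 pc

d ≈ 1100 pc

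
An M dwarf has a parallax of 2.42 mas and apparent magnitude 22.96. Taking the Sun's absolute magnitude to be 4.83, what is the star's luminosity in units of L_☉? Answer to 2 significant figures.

L/L_☉ ≈ 9.6×10^-5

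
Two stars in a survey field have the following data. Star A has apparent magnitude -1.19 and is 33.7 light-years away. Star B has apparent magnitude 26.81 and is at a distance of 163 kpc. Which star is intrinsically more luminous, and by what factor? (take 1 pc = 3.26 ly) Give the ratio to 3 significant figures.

Star A: d = 33.7 ly / 3.26 = 10.34 pc
Star A: M = m − 5 log₁₀ d + 5 = -1.19 − 5·1.0144 + 5 = -1.262
Star B: d = 163 kpc = 163000 pc
Star B: M = m − 5 log₁₀ d + 5 = 26.81 − 5·5.2122 + 5 = 5.749
ΔM = M_A − M_B = -1.262 − (5.749) = -7.011; smaller M is more luminous → Star A.
L ratio = 10^(0.4 |ΔM|) = 10^2.804 = 637.5

Star A is more luminous, by a factor of 637.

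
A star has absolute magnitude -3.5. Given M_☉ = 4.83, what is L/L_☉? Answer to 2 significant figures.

L/L_☉ ≈ 2100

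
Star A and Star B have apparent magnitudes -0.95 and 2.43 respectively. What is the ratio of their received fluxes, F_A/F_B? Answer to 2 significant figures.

F_A/F_B ≈ 22

Magnitude difference = -3.38
Flux ratio = 10^(−0.4 Δm) = 10^(−0.4 × -3.38) = 10^1.352 = 22.49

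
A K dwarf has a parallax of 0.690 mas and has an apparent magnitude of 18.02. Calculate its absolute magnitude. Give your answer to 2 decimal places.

M ≈ 7.21

p = 0.690 mas = 6.90×10^-4″ → d = 1/p = 1449 pc
5 log₁₀(d/10 pc) = 5 log₁₀(1449) − 5 = 10.806
M = m − 5 log₁₀(d/10) = 18.02 − 10.806 = 7.214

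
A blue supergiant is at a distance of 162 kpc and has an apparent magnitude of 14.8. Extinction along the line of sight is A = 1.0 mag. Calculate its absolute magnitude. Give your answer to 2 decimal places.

M ≈ -7.25

d = 162 kpc = 162000 pc
5 log₁₀(d/10 pc) = 5 log₁₀(162000) − 5 = 21.048
M = m − 5 log₁₀(d/10) − A = 14.8 − 21.048 − 1.0 = -7.248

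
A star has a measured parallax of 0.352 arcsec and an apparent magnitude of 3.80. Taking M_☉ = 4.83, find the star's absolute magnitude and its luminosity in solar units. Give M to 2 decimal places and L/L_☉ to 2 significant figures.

M ≈ 6.53; L/L_☉ ≈ 0.21

d = 1/p = 1/0.352″ = 2.841 pc
M = m − 5 log₁₀ d + 5 = 3.80 − 5·0.4535 + 5 = 6.533
M − M_☉ = 6.533 − 4.83 = 1.703
L/L_☉ = 10^(−0.4 × 1.703) = 0.2084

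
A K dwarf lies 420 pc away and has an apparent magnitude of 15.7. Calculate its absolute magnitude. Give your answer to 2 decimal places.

M ≈ 7.58

5 log₁₀(d/10 pc) = 5 log₁₀(420.0) − 5 = 8.116
M = m − 5 log₁₀(d/10) = 15.7 − 8.116 = 7.584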